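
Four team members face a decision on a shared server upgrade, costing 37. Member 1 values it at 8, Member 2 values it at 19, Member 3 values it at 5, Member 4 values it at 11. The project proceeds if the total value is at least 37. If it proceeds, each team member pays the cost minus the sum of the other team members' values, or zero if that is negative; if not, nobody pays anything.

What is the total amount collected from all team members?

20

Total value 43 ≥ cost 37, so it is built.
Member 1: others sum to 35; max(0, 37 - 35) = 2.
Member 2: others sum to 24; max(0, 37 - 24) = 13.
Member 3: others sum to 38; max(0, 37 - 38) = 0.
Member 4: others sum to 32; max(0, 37 - 32) = 5.
Total collected = 2 + 13 + 0 + 5 = 20.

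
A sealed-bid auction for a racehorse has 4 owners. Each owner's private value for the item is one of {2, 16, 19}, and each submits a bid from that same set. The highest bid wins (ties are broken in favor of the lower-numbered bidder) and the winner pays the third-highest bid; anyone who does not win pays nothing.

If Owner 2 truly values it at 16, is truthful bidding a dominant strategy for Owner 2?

No

Consider the case where Owner 1 bids 2, Owner 3 bids 2 and Owner 4 bids 19.
Truthful bid 16: loses, pays 0, utility 0.
Bid 19 instead: wins, pays 2, utility 16 - 2 = 14.
Since 14 > 0, bidding 19 is strictly better here, so truthful bidding is not dominant.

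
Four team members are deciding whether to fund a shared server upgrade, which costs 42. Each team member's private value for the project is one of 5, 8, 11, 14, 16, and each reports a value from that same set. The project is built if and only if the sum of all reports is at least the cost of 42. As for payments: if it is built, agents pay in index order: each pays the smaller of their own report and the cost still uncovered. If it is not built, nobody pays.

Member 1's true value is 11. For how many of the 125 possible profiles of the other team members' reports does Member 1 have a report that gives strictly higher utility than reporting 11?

Others report (5, 14, 16): truth gives 0; report 8 gives 3 > 0. Violating.
Others report (5, 16, 14): truth gives 0; report 8 gives 3 > 0. Violating.
Others report (5, 16, 16): truth gives 0; report 5 gives 6 > 0. Violating.
Others report (8, 11, 16): truth gives 0; report 8 gives 3 > 0. Violating.
Others report (5, 5, 5): truth gives 0; no alternative beats it.
Others report (5, 5, 8): truth gives 0; no alternative beats it.
(Checking all 125 profiles: 53 have a profitable deviation, 72 do not.)

53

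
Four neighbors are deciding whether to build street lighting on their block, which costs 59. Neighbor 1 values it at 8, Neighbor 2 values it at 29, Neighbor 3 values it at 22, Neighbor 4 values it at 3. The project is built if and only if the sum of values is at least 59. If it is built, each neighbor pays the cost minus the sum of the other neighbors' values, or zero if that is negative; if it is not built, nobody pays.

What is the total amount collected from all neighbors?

50

Total value 62 ≥ cost 59, so it is built.
Neighbor 1: others sum to 54; max(0, 59 - 54) = 5.
Neighbor 2: others sum to 33; max(0, 59 - 33) = 26.
Neighbor 3: others sum to 40; max(0, 59 - 40) = 19.
Neighbor 4: others sum to 59; max(0, 59 - 59) = 0.
Total collected = 5 + 26 + 19 + 0 = 50.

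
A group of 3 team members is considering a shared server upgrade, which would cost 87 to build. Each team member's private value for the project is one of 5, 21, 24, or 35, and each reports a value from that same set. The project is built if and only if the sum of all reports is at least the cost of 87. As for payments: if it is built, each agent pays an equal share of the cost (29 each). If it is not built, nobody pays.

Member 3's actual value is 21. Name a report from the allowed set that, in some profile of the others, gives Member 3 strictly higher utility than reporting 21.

Suppose Member 1 reports 35 and Member 2 reports 35.
Report 21: project built, pays 29, utility 21 - 29 = -8.
Report 5: project not built, utility 0.
So reporting 5 beats truth here (0 > -8).

5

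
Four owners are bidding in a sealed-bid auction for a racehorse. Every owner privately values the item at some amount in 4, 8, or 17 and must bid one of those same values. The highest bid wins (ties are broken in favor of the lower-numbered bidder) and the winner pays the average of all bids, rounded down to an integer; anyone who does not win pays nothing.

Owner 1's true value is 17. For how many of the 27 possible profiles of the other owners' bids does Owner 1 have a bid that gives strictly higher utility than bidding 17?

Others bid (4, 4, 4): truth gives 10; bid 4 gives 13 > 10. Violating.
Others bid (4, 4, 8): truth gives 9; bid 8 gives 11 > 9. Violating.
Others bid (4, 8, 4): truth gives 9; bid 8 gives 11 > 9. Violating.
Others bid (4, 8, 8): truth gives 8; bid 8 gives 10 > 8. Violating.
Others bid (4, 4, 17): truth gives 7; no alternative beats it.
Others bid (4, 8, 17): truth gives 6; no alternative beats it.
(Checking all 27 profiles: 8 have a profitable deviation, 19 do not.)

8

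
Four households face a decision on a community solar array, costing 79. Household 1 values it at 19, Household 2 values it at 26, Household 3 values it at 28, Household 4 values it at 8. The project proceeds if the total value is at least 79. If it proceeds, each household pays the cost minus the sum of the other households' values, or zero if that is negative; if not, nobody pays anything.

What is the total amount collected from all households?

Total value 81 ≥ cost 79, so it is built.
Household 1: others sum to 62; max(0, 79 - 62) = 17.
Household 2: others sum to 55; max(0, 79 - 55) = 24.
Household 3: others sum to 53; max(0, 79 - 53) = 26.
Household 4: others sum to 73; max(0, 79 - 73) = 6.
Total collected = 17 + 24 + 26 + 6 = 73.

73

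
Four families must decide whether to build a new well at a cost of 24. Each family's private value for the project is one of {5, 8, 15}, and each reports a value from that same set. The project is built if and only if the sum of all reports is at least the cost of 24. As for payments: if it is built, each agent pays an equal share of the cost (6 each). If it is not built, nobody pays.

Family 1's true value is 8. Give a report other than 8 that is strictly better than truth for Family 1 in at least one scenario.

15

Suppose Family 2 reports 5, Family 3 reports 5 and Family 4 reports 5.
Report 8: project not built, utility 0.
Report 15: project built, pays 6, utility 8 - 6 = 2.
So reporting 15 beats truth here (2 > 0).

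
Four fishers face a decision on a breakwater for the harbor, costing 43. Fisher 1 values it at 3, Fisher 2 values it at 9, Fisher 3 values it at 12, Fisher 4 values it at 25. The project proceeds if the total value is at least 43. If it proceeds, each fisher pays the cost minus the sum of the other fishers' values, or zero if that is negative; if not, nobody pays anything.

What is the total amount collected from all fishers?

Total value 49 ≥ cost 43, so it is built.
Fisher 1: others sum to 46; max(0, 43 - 46) = 0.
Fisher 2: others sum to 40; max(0, 43 - 40) = 3.
Fisher 3: others sum to 37; max(0, 43 - 37) = 6.
Fisher 4: others sum to 24; max(0, 43 - 24) = 19.
Total collected = 0 + 3 + 6 + 19 = 28.

28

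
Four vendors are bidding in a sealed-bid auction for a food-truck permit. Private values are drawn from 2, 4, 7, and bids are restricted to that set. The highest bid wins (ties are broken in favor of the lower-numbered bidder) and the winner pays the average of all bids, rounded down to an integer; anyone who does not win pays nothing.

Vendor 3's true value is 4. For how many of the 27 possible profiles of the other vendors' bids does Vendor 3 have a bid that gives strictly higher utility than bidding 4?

2

Others bid (2, 4, 2): truth gives 0; bid 7 gives 1 > 0. Violating.
Others bid (4, 2, 2): truth gives 0; bid 7 gives 1 > 0. Violating.
Others bid (2, 2, 2): truth gives 2; no alternative beats it.
Others bid (2, 2, 4): truth gives 1; no alternative beats it.
(Checking all 27 profiles: 2 have a profitable deviation, 25 do not.)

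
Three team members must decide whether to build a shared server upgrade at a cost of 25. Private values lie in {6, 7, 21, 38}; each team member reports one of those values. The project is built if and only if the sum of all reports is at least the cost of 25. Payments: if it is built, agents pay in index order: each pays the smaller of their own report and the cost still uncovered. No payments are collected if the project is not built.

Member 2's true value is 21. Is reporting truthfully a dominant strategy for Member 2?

No

Consider the case where Member 1 reports 6 and Member 3 reports 21.
Truthful report 21: project built, pays 19, utility 21 - 19 = 2.
Report 6 instead: project built, pays 6, utility 21 - 6 = 15.
Since 15 > 2, reporting 6 is strictly better here, so truthful reporting is not dominant.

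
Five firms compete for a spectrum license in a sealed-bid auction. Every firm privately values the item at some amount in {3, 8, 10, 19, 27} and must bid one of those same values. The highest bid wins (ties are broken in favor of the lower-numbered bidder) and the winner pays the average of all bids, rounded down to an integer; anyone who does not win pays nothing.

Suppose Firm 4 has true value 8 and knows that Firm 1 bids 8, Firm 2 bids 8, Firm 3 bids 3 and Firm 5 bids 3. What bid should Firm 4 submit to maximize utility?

Bid 3: loses, pays 0, utility 0.
Bid 8: loses, pays 0, utility 0.
Bid 10: wins, pays 6, utility 8 - 6 = 2.
Bid 19: wins, pays 8, utility 8 - 8 = 0.
Bid 27: wins, pays 9, utility 8 - 9 = -1.
The best choice is 10 with utility 2.

10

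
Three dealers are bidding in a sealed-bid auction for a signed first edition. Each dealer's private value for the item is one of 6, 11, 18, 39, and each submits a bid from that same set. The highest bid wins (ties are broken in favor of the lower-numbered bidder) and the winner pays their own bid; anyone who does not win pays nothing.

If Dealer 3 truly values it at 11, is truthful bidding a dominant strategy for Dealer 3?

Yes

Check each profile of the others' bids and compare truth against every alternative bid.
Others bid (6, 6): truth gives 0, best alternative gives 0.
Others bid (6, 11): truth gives 0, best alternative gives 0.
Others bid (6, 18): truth gives 0, best alternative gives 0.
Others bid (6, 39): truth gives 0, best alternative gives 0.
Others bid (11, 6): truth gives 0, best alternative gives 0.
Others bid (11, 11): truth gives 0, best alternative gives 0.
(Remaining 10 profiles checked similarly; truth is weakly best in each.)
In every case the truthful bid is at least as good as any alternative, so it is a dominant strategy.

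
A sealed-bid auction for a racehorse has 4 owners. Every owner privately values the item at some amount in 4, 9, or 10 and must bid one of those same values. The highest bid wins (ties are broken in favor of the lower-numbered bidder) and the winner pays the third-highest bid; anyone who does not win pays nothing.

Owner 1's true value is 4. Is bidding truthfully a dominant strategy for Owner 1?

Check each profile of the others' bids and compare truth against every alternative bid.
Others bid (4, 9, 9): truth gives 0, best alternative gives -5.
Others bid (9, 4, 9): truth gives 0, best alternative gives -5.
Others bid (9, 9, 4): truth gives 0, best alternative gives -5.
Others bid (9, 9, 9): truth gives 0, best alternative gives -5.
Others bid (4, 4, 4): truth gives 0, best alternative gives 0.
Others bid (4, 4, 9): truth gives 0, best alternative gives 0.
(Remaining 21 profiles checked similarly; truth is weakly best in each.)
In every case the truthful bid is at least as good as any alternative, so it is a dominant strategy.

Yes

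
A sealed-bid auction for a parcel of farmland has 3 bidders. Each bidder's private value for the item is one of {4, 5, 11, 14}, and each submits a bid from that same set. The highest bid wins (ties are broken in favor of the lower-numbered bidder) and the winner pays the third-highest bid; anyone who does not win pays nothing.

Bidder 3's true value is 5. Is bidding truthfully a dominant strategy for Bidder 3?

Consider the case where Bidder 1 bids 4 and Bidder 2 bids 5.
Truthful bid 5: loses, pays 0, utility 0.
Bid 11 instead: wins, pays 4, utility 5 - 4 = 1.
Since 1 > 0, bidding 11 is strictly better here, so truthful bidding is not dominant.

No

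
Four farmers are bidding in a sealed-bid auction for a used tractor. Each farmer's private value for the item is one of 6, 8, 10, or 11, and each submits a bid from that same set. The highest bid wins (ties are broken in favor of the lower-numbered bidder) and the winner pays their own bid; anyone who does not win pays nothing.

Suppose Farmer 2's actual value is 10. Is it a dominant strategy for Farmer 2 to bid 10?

Consider the case where Farmer 1 bids 6, Farmer 3 bids 6 and Farmer 4 bids 6.
Truthful bid 10: wins, pays 10, utility 10 - 10 = 0.
Bid 8 instead: wins, pays 8, utility 10 - 8 = 2.
Since 2 > 0, bidding 8 is strictly better here, so truthful bidding is not dominant.

No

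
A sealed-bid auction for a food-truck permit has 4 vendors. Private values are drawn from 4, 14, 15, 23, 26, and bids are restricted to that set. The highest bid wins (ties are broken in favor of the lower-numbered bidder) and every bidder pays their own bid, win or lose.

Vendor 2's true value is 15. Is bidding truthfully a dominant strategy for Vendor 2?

No

Consider the case where Vendor 1 bids 4, Vendor 3 bids 4 and Vendor 4 bids 4.
Truthful bid 15: wins, pays 15, utility 15 - 15 = 0.
Bid 14 instead: wins, pays 14, utility 15 - 14 = 1.
Since 1 > 0, bidding 14 is strictly better here, so truthful bidding is not dominant.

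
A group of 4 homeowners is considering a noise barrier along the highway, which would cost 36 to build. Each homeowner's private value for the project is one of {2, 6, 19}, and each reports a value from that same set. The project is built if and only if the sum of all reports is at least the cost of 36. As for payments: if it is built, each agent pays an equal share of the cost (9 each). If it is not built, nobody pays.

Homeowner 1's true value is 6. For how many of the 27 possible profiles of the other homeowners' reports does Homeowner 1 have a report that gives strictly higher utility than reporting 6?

Others report (6, 6, 19): truth gives -3; report 2 gives 0 > -3. Violating.
Others report (6, 19, 6): truth gives -3; report 2 gives 0 > -3. Violating.
Others report (19, 6, 6): truth gives -3; report 2 gives 0 > -3. Violating.
Others report (2, 2, 2): truth gives 0; no alternative beats it.
Others report (2, 2, 6): truth gives 0; no alternative beats it.
(Checking all 27 profiles: 3 have a profitable deviation, 24 do not.)

3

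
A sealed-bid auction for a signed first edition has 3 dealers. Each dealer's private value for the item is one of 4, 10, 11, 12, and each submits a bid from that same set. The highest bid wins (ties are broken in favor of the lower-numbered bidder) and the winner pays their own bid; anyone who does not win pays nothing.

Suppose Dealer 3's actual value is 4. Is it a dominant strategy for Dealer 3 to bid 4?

Yes

Check each profile of the others' bids and compare truth against every alternative bid.
Others bid (4, 4): truth gives 0, best alternative gives -6.
Others bid (4, 10): truth gives 0, best alternative gives 0.
Others bid (4, 11): truth gives 0, best alternative gives 0.
Others bid (4, 12): truth gives 0, best alternative gives 0.
Others bid (10, 4): truth gives 0, best alternative gives 0.
Others bid (10, 10): truth gives 0, best alternative gives 0.
(Remaining 10 profiles checked similarly; truth is weakly best in each.)
In every case the truthful bid is at least as good as any alternative, so it is a dominant strategy.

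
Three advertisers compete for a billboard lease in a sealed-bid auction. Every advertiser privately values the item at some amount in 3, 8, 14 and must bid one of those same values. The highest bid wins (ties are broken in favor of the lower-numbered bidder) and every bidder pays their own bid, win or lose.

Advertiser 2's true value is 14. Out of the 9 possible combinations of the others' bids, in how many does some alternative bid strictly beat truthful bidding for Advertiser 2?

5

Others bid (3, 3): truth gives 0; bid 8 gives 6 > 0. Violating.
Others bid (3, 8): truth gives 0; bid 8 gives 6 > 0. Violating.
Others bid (14, 3): truth gives -14; bid 3 gives -3 > -14. Violating.
Others bid (14, 8): truth gives -14; bid 3 gives -3 > -14. Violating.
Others bid (3, 14): truth gives 0; no alternative beats it.
Others bid (8, 3): truth gives 0; no alternative beats it.
(Checking all 9 profiles: 5 have a profitable deviation, 4 do not.)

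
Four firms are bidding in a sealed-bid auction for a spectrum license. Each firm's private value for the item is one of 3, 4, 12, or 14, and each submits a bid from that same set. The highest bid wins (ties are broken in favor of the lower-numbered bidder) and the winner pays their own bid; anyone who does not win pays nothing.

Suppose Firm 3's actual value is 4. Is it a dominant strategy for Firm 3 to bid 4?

Check each profile of the others' bids and compare truth against every alternative bid.
Others bid (3, 3, 3): truth gives 0, best alternative gives 0.
Others bid (3, 3, 4): truth gives 0, best alternative gives 0.
Others bid (3, 3, 12): truth gives 0, best alternative gives 0.
Others bid (3, 3, 14): truth gives 0, best alternative gives 0.
Others bid (3, 4, 3): truth gives 0, best alternative gives 0.
Others bid (3, 4, 4): truth gives 0, best alternative gives 0.
(Remaining 58 profiles checked similarly; truth is weakly best in each.)
In every case the truthful bid is at least as good as any alternative, so it is a dominant strategy.

Yes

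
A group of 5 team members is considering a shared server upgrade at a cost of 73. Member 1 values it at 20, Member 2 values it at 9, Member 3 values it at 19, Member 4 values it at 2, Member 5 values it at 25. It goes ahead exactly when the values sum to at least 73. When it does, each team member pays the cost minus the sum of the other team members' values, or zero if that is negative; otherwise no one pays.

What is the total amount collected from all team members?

Total value 75 ≥ cost 73, so it is built.
Member 1: others sum to 55; max(0, 73 - 55) = 18.
Member 2: others sum to 66; max(0, 73 - 66) = 7.
Member 3: others sum to 56; max(0, 73 - 56) = 17.
Member 4: others sum to 73; max(0, 73 - 73) = 0.
Member 5: others sum to 50; max(0, 73 - 50) = 23.
Total collected = 18 + 7 + 17 + 0 + 23 = 65.

65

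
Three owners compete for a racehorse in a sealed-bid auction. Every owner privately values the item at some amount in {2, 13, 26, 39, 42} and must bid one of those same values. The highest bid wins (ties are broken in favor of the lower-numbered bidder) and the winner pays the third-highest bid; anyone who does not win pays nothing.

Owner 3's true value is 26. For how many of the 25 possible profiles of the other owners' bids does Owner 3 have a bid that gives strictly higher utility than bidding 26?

Others bid (2, 26): truth gives 0; bid 39 gives 24 > 0. Violating.
Others bid (2, 39): truth gives 0; bid 42 gives 24 > 0. Violating.
Others bid (13, 26): truth gives 0; bid 39 gives 13 > 0. Violating.
Others bid (13, 39): truth gives 0; bid 42 gives 13 > 0. Violating.
Others bid (2, 2): truth gives 24; no alternative beats it.
Others bid (2, 13): truth gives 24; no alternative beats it.
(Checking all 25 profiles: 8 have a profitable deviation, 17 do not.)

8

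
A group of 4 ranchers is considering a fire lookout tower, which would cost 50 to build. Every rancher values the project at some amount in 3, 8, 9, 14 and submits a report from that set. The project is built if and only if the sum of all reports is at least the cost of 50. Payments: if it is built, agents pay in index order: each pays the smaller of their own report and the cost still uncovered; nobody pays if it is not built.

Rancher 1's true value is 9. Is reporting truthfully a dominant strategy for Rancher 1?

No

Consider the case where Rancher 2 reports 14, Rancher 3 reports 14 and Rancher 4 reports 14.
Truthful report 9: project built, pays 9, utility 9 - 9 = 0.
Report 8 instead: project built, pays 8, utility 9 - 8 = 1.
Since 1 > 0, reporting 8 is strictly better here, so truthful reporting is not dominant.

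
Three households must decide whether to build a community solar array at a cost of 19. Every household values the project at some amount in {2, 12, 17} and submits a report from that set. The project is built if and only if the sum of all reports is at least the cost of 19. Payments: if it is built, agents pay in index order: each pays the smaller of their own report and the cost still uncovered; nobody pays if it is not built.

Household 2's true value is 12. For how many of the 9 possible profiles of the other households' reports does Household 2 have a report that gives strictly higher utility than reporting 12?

Others report (2, 17): truth gives 0; report 2 gives 10 > 0. Violating.
Others report (12, 12): truth gives 5; report 2 gives 10 > 5. Violating.
Others report (12, 17): truth gives 5; report 2 gives 10 > 5. Violating.
Others report (2, 2): truth gives 0; no alternative beats it.
Others report (2, 12): truth gives 0; no alternative beats it.
(Checking all 9 profiles: 3 have a profitable deviation, 6 do not.)

3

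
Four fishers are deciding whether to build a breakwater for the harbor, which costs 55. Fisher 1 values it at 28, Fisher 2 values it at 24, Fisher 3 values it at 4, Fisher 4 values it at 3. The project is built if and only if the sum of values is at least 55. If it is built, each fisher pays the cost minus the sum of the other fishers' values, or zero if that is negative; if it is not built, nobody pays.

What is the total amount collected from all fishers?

Total value 59 ≥ cost 55, so it is built.
Fisher 1: others sum to 31; max(0, 55 - 31) = 24.
Fisher 2: others sum to 35; max(0, 55 - 35) = 20.
Fisher 3: others sum to 55; max(0, 55 - 55) = 0.
Fisher 4: others sum to 56; max(0, 55 - 56) = 0.
Total collected = 24 + 20 + 0 + 0 = 44.

44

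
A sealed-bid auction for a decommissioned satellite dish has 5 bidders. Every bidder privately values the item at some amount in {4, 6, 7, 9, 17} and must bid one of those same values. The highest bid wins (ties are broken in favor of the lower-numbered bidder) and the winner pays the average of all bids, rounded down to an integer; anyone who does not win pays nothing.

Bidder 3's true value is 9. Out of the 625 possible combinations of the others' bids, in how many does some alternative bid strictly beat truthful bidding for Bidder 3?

Others bid (4, 4, 4, 4): truth gives 4; bid 6 gives 5 > 4. Violating.
Others bid (4, 4, 4, 6): truth gives 4; bid 6 gives 5 > 4. Violating.
Others bid (4, 4, 6, 4): truth gives 4; bid 6 gives 5 > 4. Violating.
Others bid (4, 4, 6, 7): truth gives 3; bid 7 gives 4 > 3. Violating.
Others bid (4, 4, 4, 7): truth gives 4; no alternative beats it.
Others bid (4, 4, 4, 9): truth gives 3; no alternative beats it.
(Checking all 625 profiles: 60 have a profitable deviation, 565 do not.)

60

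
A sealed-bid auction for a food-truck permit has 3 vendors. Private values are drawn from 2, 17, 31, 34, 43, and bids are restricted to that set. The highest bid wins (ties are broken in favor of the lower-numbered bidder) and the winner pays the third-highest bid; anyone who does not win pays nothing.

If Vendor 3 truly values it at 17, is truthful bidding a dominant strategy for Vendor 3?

No

Consider the case where Vendor 1 bids 2 and Vendor 2 bids 17.
Truthful bid 17: loses, pays 0, utility 0.
Bid 31 instead: wins, pays 2, utility 17 - 2 = 15.
Since 15 > 0, bidding 31 is strictly better here, so truthful bidding is not dominant.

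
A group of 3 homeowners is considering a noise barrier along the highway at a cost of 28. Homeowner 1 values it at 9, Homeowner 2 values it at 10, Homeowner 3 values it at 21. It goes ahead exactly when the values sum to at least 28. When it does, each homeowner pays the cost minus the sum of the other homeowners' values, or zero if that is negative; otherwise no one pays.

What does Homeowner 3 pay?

9

Total value 40 ≥ cost 28, so the project is built.
The other homeowners' values sum to 19.
Cost minus that sum is 28 - 19 = 9.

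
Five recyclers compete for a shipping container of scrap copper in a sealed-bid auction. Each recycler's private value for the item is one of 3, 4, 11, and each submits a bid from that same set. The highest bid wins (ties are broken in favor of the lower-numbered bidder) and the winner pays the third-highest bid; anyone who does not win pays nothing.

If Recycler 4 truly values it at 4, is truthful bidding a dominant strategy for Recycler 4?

Consider the case where Recycler 1 bids 3, Recycler 2 bids 3, Recycler 3 bids 3 and Recycler 5 bids 11.
Truthful bid 4: loses, pays 0, utility 0.
Bid 11 instead: wins, pays 3, utility 4 - 3 = 1.
Since 1 > 0, bidding 11 is strictly better here, so truthful bidding is not dominant.

No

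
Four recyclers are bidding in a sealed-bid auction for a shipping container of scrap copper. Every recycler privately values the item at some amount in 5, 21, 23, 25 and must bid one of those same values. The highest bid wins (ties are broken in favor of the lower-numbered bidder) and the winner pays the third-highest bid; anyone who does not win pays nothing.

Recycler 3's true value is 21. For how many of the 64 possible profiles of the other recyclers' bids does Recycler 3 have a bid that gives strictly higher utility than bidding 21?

6

Others bid (5, 5, 23): truth gives 0; bid 23 gives 16 > 0. Violating.
Others bid (5, 5, 25): truth gives 0; bid 25 gives 16 > 0. Violating.
Others bid (5, 21, 5): truth gives 0; bid 23 gives 16 > 0. Violating.
Others bid (5, 23, 5): truth gives 0; bid 25 gives 16 > 0. Violating.
Others bid (5, 5, 5): truth gives 16; no alternative beats it.
Others bid (5, 5, 21): truth gives 16; no alternative beats it.
(Checking all 64 profiles: 6 have a profitable deviation, 58 do not.)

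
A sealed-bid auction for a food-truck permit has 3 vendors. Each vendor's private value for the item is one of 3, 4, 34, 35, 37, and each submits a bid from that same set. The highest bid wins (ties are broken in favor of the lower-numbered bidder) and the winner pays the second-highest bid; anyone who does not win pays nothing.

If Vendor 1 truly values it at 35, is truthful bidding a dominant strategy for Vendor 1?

Yes

Check each profile of the others' bids and compare truth against every alternative bid.
Others bid (3, 3): truth gives 32, best alternative gives 32.
Others bid (3, 4): truth gives 31, best alternative gives 31.
Others bid (4, 3): truth gives 31, best alternative gives 31.
Others bid (4, 4): truth gives 31, best alternative gives 31.
Others bid (3, 34): truth gives 1, best alternative gives 1.
Others bid (4, 34): truth gives 1, best alternative gives 1.
(Remaining 19 profiles checked similarly; truth is weakly best in each.)
In every case the truthful bid is at least as good as any alternative, so it is a dominant strategy.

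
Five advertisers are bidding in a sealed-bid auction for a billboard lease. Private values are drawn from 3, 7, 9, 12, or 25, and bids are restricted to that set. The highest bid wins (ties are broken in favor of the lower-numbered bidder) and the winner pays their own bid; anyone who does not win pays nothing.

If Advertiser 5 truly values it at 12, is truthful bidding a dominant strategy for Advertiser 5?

Consider the case where Advertiser 1 bids 3, Advertiser 2 bids 3, Advertiser 3 bids 3 and Advertiser 4 bids 3.
Truthful bid 12: wins, pays 12, utility 12 - 12 = 0.
Bid 7 instead: wins, pays 7, utility 12 - 7 = 5.
Since 5 > 0, bidding 7 is strictly better here, so truthful bidding is not dominant.

No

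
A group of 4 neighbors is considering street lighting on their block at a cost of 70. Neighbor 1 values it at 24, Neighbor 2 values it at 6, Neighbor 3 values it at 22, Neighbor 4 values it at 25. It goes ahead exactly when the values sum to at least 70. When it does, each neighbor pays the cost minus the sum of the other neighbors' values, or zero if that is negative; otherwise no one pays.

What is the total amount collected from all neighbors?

50

Total value 77 ≥ cost 70, so it is built.
Neighbor 1: others sum to 53; max(0, 70 - 53) = 17.
Neighbor 2: others sum to 71; max(0, 70 - 71) = 0.
Neighbor 3: others sum to 55; max(0, 70 - 55) = 15.
Neighbor 4: others sum to 52; max(0, 70 - 52) = 18.
Total collected = 17 + 0 + 15 + 18 = 50.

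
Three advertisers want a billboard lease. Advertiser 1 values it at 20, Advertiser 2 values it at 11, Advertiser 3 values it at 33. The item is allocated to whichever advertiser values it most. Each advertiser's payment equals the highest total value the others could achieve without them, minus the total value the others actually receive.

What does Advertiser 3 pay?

20

Advertiser 3 has the highest value and receives the item.
Without Advertiser 3, the item would go to the next-highest value, 20, so the others could achieve 20.
With Advertiser 3 present and winning, the others receive nothing, so their total is 0.
Payment = 20 - 0 = 20.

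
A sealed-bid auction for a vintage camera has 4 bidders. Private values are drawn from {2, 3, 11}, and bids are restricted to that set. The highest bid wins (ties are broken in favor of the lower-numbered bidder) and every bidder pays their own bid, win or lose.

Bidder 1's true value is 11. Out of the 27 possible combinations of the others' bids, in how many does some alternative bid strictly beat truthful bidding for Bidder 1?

Others bid (2, 2, 2): truth gives 0; bid 2 gives 9 > 0. Violating.
Others bid (2, 2, 3): truth gives 0; bid 3 gives 8 > 0. Violating.
Others bid (2, 3, 2): truth gives 0; bid 3 gives 8 > 0. Violating.
Others bid (2, 3, 3): truth gives 0; bid 3 gives 8 > 0. Violating.
Others bid (2, 2, 11): truth gives 0; no alternative beats it.
Others bid (2, 3, 11): truth gives 0; no alternative beats it.
(Checking all 27 profiles: 8 have a profitable deviation, 19 do not.)

8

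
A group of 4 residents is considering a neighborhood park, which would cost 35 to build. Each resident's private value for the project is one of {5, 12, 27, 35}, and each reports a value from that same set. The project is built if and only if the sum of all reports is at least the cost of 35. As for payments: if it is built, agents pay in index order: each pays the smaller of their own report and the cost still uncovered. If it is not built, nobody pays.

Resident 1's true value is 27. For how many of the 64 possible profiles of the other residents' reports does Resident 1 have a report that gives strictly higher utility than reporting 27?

Others report (5, 5, 27): truth gives 0; report 5 gives 22 > 0. Violating.
Others report (5, 5, 35): truth gives 0; report 5 gives 22 > 0. Violating.
Others report (5, 12, 12): truth gives 0; report 12 gives 15 > 0. Violating.
Others report (5, 12, 27): truth gives 0; report 5 gives 22 > 0. Violating.
Others report (5, 5, 5): truth gives 0; no alternative beats it.
Others report (5, 5, 12): truth gives 0; no alternative beats it.
(Checking all 64 profiles: 60 have a profitable deviation, 4 do not.)

60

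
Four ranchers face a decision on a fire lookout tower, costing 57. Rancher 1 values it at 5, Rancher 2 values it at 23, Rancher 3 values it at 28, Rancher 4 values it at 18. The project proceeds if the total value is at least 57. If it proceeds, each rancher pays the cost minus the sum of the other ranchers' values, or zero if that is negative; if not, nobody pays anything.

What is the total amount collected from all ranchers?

Total value 74 ≥ cost 57, so it is built.
Rancher 1: others sum to 69; max(0, 57 - 69) = 0.
Rancher 2: others sum to 51; max(0, 57 - 51) = 6.
Rancher 3: others sum to 46; max(0, 57 - 46) = 11.
Rancher 4: others sum to 56; max(0, 57 - 56) = 1.
Total collected = 0 + 6 + 11 + 1 = 18.

18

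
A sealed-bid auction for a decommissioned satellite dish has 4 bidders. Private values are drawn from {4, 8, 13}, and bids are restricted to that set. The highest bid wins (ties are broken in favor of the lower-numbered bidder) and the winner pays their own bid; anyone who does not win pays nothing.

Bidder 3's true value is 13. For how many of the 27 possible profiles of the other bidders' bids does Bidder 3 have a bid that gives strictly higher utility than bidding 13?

2

Others bid (4, 4, 4): truth gives 0; bid 8 gives 5 > 0. Violating.
Others bid (4, 4, 8): truth gives 0; bid 8 gives 5 > 0. Violating.
Others bid (4, 4, 13): truth gives 0; no alternative beats it.
Others bid (4, 8, 4): truth gives 0; no alternative beats it.
(Checking all 27 profiles: 2 have a profitable deviation, 25 do not.)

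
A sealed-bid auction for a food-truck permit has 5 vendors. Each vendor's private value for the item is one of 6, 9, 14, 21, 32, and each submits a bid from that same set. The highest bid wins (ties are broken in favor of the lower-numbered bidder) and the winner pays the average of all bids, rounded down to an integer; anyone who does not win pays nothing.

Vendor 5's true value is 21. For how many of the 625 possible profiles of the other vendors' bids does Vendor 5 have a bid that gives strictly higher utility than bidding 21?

Others bid (6, 6, 6, 6): truth gives 12; bid 9 gives 15 > 12. Violating.
Others bid (6, 6, 6, 9): truth gives 12; bid 14 gives 13 > 12. Violating.
Others bid (6, 6, 6, 21): truth gives 0; bid 32 gives 7 > 0. Violating.
Others bid (6, 6, 9, 6): truth gives 12; bid 14 gives 13 > 12. Violating.
Others bid (6, 6, 6, 14): truth gives 11; no alternative beats it.
Others bid (6, 6, 6, 32): truth gives 0; no alternative beats it.
(Checking all 625 profiles: 186 have a profitable deviation, 439 do not.)

186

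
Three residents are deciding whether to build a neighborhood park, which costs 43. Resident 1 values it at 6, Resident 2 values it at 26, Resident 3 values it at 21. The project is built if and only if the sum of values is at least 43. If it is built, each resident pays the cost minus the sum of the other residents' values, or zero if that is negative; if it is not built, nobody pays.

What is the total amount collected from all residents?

27

Total value 53 ≥ cost 43, so it is built.
Resident 1: others sum to 47; max(0, 43 - 47) = 0.
Resident 2: others sum to 27; max(0, 43 - 27) = 16.
Resident 3: others sum to 32; max(0, 43 - 32) = 11.
Total collected = 0 + 16 + 11 = 27.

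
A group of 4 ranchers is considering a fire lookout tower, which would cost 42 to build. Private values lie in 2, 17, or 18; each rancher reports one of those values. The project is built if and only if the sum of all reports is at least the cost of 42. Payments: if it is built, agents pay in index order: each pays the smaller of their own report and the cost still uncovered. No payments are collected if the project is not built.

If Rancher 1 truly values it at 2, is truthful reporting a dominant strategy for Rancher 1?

Check each profile of the others' reports and compare truth against every alternative report.
Others report (2, 17, 17): truth gives 0, best alternative gives -15.
Others report (2, 17, 18): truth gives 0, best alternative gives -15.
Others report (2, 18, 17): truth gives 0, best alternative gives -15.
Others report (2, 18, 18): truth gives 0, best alternative gives -15.
Others report (17, 2, 17): truth gives 0, best alternative gives -15.
Others report (17, 2, 18): truth gives 0, best alternative gives -15.
(Remaining 21 profiles checked similarly; truth is weakly best in each.)
In every case the truthful report is at least as good as any alternative, so it is a dominant strategy.

Yes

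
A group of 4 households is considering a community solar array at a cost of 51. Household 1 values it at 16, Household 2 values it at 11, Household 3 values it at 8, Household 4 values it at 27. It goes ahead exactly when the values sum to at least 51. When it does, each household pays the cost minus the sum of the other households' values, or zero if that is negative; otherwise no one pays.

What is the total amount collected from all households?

21

Total value 62 ≥ cost 51, so it is built.
Household 1: others sum to 46; max(0, 51 - 46) = 5.
Household 2: others sum to 51; max(0, 51 - 51) = 0.
Household 3: others sum to 54; max(0, 51 - 54) = 0.
Household 4: others sum to 35; max(0, 51 - 35) = 16.
Total collected = 5 + 0 + 0 + 16 = 21.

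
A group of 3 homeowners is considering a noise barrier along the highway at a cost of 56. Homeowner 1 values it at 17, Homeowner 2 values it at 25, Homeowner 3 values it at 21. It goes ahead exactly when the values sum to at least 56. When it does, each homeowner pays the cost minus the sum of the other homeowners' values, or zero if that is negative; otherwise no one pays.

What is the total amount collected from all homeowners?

Total value 63 ≥ cost 56, so it is built.
Homeowner 1: others sum to 46; max(0, 56 - 46) = 10.
Homeowner 2: others sum to 38; max(0, 56 - 38) = 18.
Homeowner 3: others sum to 42; max(0, 56 - 42) = 14.
Total collected = 10 + 18 + 14 = 42.

42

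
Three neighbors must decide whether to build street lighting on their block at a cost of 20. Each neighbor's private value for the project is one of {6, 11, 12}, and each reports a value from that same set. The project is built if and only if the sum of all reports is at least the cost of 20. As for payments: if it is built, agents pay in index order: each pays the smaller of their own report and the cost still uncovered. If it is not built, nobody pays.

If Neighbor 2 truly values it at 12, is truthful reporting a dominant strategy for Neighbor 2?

No

Consider the case where Neighbor 1 reports 6 and Neighbor 3 reports 6.
Truthful report 12: project built, pays 12, utility 12 - 12 = 0.
Report 11 instead: project built, pays 11, utility 12 - 11 = 1.
Since 1 > 0, reporting 11 is strictly better here, so truthful reporting is not dominant.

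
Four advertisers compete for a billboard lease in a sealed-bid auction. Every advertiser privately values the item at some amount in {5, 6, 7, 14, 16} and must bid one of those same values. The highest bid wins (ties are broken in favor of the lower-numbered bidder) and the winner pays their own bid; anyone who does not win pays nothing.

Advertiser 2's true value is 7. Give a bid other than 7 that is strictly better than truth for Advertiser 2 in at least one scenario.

6

Suppose Advertiser 1 bids 5, Advertiser 3 bids 5 and Advertiser 4 bids 5.
Bid 7: wins, pays 7, utility 7 - 7 = 0.
Bid 6: wins, pays 6, utility 7 - 6 = 1.
So bidding 6 beats truth here (1 > 0).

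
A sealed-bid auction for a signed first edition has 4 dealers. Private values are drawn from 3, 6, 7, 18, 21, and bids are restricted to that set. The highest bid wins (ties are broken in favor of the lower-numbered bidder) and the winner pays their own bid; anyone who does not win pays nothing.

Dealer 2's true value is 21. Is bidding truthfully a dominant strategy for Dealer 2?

No

Consider the case where Dealer 1 bids 3, Dealer 3 bids 3 and Dealer 4 bids 3.
Truthful bid 21: wins, pays 21, utility 21 - 21 = 0.
Bid 6 instead: wins, pays 6, utility 21 - 6 = 15.
Since 15 > 0, bidding 6 is strictly better here, so truthful bidding is not dominant.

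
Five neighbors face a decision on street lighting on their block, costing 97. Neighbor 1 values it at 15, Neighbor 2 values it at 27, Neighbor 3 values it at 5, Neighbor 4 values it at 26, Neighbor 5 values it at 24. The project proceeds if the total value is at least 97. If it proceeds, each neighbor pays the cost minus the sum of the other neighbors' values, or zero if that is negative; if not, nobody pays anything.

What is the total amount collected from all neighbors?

Total value 97 ≥ cost 97, so it is built.
Neighbor 1: others sum to 82; max(0, 97 - 82) = 15.
Neighbor 2: others sum to 70; max(0, 97 - 70) = 27.
Neighbor 3: others sum to 92; max(0, 97 - 92) = 5.
Neighbor 4: others sum to 71; max(0, 97 - 71) = 26.
Neighbor 5: others sum to 73; max(0, 97 - 73) = 24.
Total collected = 15 + 27 + 5 + 26 + 24 = 97.

97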